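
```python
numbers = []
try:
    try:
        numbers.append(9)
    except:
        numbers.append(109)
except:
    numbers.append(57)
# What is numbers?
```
[9]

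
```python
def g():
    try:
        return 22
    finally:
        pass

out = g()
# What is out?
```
22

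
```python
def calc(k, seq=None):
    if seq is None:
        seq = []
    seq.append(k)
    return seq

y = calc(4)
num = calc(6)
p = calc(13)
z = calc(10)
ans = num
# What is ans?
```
[6]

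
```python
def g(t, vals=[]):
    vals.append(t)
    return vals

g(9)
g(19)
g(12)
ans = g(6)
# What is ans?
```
[9, 19, 12, 6]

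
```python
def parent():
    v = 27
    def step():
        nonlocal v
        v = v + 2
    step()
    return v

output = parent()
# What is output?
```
29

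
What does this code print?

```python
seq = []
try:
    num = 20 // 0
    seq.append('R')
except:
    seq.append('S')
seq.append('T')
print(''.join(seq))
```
ST

Exception raised in try, caught by bare except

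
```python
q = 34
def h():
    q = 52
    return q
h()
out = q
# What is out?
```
34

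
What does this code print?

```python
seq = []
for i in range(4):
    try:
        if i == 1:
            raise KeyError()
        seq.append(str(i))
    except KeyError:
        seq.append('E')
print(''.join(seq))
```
0E23

Exception on i=1 caught, loop continues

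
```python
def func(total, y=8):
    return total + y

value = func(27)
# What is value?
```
35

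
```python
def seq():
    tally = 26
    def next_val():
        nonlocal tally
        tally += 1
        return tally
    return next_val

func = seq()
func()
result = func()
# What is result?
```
28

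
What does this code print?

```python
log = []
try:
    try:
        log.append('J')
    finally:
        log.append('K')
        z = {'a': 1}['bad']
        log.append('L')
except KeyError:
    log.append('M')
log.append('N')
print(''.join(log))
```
JKMN

Exception in inner finally caught by outer except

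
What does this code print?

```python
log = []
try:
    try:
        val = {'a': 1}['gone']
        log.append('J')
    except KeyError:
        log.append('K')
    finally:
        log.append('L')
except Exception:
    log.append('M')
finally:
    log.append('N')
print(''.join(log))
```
KLN

Both finally blocks run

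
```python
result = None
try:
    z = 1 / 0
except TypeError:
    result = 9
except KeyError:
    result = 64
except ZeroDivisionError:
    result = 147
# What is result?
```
147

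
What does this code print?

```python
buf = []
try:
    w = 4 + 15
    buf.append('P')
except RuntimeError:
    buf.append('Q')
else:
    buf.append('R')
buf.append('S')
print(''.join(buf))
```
PRS

else block runs when no exception occurs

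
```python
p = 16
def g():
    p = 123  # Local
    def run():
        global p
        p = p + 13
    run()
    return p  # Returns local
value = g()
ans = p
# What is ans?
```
29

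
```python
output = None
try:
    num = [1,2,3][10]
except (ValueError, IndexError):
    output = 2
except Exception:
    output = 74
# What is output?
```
2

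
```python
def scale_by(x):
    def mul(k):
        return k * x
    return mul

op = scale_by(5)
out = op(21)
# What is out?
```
105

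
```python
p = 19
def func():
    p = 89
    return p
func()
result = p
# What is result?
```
19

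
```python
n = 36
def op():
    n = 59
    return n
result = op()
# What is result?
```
59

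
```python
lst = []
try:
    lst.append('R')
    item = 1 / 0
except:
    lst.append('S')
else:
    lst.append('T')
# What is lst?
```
['R', 'S']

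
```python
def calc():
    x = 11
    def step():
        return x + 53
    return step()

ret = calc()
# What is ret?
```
64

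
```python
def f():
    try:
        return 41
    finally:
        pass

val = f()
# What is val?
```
41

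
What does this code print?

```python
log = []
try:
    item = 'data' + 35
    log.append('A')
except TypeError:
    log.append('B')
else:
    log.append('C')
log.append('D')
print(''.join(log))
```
BD

else block skipped when exception is caught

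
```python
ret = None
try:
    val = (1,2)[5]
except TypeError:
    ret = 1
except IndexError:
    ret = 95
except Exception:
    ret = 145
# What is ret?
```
95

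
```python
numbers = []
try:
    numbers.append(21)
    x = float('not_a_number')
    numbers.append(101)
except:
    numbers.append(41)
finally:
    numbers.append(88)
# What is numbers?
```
[21, 41, 88]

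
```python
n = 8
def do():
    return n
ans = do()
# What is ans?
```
8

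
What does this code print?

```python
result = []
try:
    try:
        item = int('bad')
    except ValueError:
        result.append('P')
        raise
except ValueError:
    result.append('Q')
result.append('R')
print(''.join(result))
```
PQR

raise without argument re-raises current exception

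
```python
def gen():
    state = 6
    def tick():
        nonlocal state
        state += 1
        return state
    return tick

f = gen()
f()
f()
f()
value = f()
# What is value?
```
10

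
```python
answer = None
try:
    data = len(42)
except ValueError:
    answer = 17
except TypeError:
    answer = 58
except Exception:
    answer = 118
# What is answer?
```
58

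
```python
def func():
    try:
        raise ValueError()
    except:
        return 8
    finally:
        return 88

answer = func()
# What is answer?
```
88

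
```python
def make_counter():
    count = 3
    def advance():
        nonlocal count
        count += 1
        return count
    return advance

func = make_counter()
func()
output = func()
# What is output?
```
5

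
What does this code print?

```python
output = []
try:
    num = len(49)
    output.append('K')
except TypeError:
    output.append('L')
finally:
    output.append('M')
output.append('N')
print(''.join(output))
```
LMN

finally always runs, even after exception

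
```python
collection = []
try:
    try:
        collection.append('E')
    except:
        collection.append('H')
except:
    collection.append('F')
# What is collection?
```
['E']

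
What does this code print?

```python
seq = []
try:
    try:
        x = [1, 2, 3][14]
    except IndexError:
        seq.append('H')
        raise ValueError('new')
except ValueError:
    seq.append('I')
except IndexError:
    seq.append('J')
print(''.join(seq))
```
HI

New ValueError raised, caught by outer ValueError handler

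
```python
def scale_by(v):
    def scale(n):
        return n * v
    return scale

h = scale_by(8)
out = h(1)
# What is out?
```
8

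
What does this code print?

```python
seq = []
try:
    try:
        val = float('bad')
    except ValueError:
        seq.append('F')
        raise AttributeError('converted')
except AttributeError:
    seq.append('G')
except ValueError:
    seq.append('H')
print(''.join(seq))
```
FG

New AttributeError raised, caught by outer AttributeError handler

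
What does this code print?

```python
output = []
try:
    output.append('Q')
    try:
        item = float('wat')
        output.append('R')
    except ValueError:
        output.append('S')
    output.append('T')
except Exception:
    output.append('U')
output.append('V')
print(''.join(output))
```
QSTV

Inner exception caught by inner handler, outer continues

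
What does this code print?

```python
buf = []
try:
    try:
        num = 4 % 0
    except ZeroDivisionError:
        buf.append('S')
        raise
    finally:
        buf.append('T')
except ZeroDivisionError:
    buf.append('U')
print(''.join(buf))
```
STU

finally runs before re-raised exception propagates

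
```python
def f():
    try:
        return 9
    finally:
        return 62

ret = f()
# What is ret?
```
62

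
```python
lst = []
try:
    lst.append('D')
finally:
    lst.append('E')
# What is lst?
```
['D', 'E']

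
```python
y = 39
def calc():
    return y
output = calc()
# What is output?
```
39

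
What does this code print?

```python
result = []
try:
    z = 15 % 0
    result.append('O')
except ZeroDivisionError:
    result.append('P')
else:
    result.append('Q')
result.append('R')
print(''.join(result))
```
PR

else block skipped when exception is caught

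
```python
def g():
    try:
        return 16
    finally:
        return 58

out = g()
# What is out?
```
58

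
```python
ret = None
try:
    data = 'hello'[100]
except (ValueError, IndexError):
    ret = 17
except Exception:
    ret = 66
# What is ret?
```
17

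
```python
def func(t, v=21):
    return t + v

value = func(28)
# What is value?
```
49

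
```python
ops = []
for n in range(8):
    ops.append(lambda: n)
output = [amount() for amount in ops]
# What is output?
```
[7, 7, 7, 7, 7, 7, 7, 7]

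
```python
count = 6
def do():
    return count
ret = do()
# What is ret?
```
6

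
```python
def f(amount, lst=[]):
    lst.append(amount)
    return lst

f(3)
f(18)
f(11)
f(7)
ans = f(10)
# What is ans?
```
[3, 18, 11, 7, 10]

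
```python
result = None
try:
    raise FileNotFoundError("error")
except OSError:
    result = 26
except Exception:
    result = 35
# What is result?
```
26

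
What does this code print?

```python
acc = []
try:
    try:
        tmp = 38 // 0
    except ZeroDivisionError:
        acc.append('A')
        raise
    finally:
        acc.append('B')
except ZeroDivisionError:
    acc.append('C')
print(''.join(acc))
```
ABC

finally runs before re-raised exception propagates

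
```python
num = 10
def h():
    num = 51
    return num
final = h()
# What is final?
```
51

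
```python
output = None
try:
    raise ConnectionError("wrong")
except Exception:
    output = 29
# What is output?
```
29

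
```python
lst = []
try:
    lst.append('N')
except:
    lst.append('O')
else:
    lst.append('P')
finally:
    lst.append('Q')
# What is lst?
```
['N', 'P', 'Q']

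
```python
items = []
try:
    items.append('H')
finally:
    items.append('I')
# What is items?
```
['H', 'I']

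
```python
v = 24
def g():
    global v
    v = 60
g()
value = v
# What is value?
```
60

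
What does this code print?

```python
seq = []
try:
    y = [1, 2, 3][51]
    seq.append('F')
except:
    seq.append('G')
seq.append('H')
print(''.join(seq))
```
GH

Exception raised in try, caught by bare except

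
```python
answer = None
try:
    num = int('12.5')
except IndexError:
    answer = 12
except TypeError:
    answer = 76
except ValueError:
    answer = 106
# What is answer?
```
106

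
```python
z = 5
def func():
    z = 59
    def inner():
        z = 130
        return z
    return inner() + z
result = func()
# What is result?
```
189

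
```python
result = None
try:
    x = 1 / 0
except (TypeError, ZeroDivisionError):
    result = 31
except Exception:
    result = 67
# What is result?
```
31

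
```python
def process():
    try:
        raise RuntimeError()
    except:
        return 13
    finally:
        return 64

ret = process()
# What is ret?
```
64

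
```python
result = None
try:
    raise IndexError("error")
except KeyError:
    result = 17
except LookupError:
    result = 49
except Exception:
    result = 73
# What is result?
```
49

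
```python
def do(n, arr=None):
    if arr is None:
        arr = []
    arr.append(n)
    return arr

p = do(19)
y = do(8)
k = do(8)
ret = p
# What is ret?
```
[19]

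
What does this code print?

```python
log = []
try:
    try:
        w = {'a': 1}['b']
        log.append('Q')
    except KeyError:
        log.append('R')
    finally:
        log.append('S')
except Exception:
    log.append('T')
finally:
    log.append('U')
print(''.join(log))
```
RSU

Both finally blocks run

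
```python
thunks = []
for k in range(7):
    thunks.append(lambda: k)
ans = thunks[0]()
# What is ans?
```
6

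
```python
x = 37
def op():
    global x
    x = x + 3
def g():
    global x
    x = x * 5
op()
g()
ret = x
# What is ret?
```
200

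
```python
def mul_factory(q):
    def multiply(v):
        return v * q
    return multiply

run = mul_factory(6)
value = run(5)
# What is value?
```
30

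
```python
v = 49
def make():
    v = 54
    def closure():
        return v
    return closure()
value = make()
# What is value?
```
54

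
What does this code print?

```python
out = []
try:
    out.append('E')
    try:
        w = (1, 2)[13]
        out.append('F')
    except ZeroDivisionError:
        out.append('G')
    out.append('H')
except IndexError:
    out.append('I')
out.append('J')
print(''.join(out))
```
EIJ

Inner handler doesn't match, propagates to outer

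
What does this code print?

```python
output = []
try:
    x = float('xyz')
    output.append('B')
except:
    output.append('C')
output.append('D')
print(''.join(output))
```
CD

Exception raised in try, caught by bare except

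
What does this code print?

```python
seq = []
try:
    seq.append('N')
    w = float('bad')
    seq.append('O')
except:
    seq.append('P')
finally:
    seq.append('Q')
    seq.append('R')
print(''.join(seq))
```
NPQR

Code before exception runs, then except, then all of finally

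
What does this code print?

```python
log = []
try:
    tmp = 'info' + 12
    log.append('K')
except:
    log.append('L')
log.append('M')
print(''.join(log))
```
LM

Exception raised in try, caught by bare except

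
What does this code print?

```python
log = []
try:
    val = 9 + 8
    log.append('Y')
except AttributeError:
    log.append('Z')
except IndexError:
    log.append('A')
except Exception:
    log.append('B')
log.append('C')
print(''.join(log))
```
YC

No exception, try block completes normally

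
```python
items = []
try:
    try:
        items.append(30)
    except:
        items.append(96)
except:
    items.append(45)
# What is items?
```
[30]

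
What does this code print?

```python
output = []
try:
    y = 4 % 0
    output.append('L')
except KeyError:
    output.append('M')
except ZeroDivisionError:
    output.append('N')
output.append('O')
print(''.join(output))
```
NO

ZeroDivisionError is caught by its specific handler, not KeyError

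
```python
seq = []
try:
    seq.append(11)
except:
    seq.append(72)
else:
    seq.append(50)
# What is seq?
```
[11, 50]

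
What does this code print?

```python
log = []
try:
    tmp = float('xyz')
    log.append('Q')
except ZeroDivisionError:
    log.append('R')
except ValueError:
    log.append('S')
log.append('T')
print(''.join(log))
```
ST

ValueError is caught by its specific handler, not ZeroDivisionError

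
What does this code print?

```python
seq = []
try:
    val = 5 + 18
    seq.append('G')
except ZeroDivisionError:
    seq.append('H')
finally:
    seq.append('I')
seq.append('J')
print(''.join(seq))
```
GIJ

finally runs after normal execution too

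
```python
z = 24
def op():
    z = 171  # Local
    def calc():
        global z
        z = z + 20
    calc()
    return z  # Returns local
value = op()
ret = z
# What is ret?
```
44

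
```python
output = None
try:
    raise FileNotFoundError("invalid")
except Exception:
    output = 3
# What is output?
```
3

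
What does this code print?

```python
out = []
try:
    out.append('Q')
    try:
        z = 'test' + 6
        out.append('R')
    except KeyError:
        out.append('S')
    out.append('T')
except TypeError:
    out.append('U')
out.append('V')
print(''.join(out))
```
QUV

Inner handler doesn't match, propagates to outer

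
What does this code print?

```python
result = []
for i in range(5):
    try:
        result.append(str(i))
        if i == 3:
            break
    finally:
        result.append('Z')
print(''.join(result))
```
0Z1Z2Z3Z

finally runs even when breaking out of loop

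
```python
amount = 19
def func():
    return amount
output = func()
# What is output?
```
19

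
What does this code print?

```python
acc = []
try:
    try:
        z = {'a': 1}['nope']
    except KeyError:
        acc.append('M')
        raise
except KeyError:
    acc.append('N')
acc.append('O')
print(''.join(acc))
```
MNO

raise without argument re-raises current exception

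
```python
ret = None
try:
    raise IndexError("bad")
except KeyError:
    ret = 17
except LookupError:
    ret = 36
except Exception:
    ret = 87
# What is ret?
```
36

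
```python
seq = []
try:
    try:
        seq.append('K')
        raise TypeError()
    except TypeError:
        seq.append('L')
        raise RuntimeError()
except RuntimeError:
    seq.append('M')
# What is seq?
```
['K', 'L', 'M']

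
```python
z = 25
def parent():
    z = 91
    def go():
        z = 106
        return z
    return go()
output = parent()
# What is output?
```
106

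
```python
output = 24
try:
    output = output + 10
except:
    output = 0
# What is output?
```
34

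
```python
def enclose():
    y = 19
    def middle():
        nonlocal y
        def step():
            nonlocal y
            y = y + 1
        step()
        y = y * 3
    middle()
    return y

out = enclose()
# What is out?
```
60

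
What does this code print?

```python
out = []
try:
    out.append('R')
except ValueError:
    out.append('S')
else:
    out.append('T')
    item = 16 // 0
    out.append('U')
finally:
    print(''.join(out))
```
RT

Try succeeds, else appends 'T', ZeroDivisionError in else is uncaught, finally prints before exception propagates ('U' never appended)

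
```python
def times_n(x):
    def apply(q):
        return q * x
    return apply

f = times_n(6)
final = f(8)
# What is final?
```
48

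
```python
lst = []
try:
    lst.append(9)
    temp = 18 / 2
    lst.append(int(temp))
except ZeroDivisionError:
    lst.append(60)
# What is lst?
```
[9, 9]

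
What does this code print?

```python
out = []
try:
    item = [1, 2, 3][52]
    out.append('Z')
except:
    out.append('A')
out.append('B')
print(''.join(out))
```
AB

Exception raised in try, caught by bare except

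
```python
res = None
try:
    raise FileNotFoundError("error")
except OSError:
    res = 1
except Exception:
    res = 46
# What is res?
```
1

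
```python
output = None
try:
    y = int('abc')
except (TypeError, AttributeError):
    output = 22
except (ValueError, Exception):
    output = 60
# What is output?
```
60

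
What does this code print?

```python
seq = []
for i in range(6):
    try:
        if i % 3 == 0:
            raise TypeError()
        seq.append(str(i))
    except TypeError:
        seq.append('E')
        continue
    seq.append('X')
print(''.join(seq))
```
E1X2XE4X5X

continue in except skips rest of loop body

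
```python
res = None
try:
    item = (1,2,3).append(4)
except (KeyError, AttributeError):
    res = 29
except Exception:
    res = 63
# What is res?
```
29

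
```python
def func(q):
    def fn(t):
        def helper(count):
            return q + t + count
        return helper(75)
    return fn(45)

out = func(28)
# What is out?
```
148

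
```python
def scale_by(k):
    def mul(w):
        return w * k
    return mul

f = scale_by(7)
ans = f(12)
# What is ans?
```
84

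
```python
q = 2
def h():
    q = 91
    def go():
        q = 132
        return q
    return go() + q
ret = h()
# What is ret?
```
223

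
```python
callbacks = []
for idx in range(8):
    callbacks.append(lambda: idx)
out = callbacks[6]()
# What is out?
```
7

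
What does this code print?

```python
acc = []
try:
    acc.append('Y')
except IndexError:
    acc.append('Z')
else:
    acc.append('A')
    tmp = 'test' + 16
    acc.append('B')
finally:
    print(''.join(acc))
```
YA

Try succeeds, else appends 'A', TypeError in else is uncaught, finally prints before exception propagates ('B' never appended)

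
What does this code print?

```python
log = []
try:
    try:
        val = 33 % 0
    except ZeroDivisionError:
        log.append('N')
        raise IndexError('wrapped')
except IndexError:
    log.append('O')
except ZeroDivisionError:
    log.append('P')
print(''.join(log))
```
NO

New IndexError raised, caught by outer IndexError handler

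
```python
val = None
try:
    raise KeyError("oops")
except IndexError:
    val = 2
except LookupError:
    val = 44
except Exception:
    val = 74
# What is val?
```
44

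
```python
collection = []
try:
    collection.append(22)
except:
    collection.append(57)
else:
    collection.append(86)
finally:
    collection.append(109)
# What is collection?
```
[22, 86, 109]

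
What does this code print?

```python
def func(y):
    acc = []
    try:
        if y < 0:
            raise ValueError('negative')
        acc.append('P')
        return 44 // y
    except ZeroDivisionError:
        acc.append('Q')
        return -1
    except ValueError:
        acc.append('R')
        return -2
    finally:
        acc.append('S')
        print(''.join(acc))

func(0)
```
PQS

y=0 causes ZeroDivisionError, caught, finally prints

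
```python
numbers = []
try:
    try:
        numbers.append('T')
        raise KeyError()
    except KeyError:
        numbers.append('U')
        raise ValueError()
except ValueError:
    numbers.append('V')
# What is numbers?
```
['T', 'U', 'V']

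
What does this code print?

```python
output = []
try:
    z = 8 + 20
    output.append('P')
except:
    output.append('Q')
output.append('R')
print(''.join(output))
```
PR

No exception, try block completes normally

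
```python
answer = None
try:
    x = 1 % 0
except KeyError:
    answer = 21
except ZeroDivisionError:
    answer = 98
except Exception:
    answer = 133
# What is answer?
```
98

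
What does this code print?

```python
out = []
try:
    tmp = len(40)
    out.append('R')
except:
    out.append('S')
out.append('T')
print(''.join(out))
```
ST

Exception raised in try, caught by bare except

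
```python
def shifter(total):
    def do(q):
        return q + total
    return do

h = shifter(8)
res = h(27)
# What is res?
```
35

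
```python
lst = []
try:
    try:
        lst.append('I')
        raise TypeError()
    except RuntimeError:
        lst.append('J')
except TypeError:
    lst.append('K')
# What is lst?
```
['I', 'K']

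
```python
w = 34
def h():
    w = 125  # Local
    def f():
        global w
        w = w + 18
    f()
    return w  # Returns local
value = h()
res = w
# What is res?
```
52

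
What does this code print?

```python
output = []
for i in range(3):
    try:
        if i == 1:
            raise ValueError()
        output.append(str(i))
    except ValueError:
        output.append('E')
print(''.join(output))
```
0E2

Exception on i=1 caught, loop continues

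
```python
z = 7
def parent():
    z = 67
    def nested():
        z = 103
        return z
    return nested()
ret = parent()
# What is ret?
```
103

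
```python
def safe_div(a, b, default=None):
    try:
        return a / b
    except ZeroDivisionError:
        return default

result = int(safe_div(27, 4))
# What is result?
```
6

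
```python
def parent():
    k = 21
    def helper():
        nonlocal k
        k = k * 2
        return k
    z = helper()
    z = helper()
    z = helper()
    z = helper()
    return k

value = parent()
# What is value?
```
336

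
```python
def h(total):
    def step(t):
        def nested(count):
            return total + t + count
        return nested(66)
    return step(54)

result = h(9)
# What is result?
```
129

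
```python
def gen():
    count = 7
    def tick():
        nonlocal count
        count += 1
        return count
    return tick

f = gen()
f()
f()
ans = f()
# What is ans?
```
10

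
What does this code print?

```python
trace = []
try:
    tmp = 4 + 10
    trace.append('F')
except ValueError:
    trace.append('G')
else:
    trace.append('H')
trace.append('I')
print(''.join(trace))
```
FHI

else block runs when no exception occurs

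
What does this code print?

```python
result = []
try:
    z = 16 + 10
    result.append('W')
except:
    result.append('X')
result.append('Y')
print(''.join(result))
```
WY

No exception, try block completes normally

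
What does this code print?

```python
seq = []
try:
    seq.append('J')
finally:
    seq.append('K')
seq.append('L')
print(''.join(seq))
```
JKL

try/finally without except, no exception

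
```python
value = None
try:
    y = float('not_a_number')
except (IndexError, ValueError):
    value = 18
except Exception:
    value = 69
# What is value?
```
18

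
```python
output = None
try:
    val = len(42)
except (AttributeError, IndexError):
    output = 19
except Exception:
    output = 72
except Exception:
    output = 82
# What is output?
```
72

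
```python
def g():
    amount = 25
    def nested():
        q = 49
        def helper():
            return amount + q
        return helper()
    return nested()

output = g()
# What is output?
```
74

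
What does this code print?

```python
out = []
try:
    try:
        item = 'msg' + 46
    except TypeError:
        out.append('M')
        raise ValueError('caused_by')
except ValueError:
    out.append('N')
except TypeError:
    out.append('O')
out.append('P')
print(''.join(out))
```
MNP

ValueError raised and caught, original TypeError not re-raised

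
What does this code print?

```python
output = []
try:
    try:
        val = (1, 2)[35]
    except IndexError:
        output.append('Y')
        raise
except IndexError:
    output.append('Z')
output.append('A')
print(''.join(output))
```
YZA

raise without argument re-raises current exception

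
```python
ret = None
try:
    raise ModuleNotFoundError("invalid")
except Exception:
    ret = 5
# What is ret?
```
5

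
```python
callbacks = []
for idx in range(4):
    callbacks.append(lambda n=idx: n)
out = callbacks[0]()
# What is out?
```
0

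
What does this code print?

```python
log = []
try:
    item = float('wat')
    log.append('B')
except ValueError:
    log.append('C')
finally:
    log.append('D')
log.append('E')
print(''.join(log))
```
CDE

finally always runs, even after exception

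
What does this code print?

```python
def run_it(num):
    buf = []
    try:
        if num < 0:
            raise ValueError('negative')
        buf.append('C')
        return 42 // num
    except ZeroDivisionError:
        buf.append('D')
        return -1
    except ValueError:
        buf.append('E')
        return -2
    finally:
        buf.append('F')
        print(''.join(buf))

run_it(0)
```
CDF

num=0 causes ZeroDivisionError, caught, finally prints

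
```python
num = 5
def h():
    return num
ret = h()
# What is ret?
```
5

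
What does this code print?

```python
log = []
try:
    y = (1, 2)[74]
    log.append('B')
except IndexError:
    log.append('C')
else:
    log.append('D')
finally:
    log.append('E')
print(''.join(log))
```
CE

Exception: except runs, else skipped, finally runs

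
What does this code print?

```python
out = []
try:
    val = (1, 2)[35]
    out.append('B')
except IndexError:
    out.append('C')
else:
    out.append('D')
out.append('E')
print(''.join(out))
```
CE

else block skipped when exception is caught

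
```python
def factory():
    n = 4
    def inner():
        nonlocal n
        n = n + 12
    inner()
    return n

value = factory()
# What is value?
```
16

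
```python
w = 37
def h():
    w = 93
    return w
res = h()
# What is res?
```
93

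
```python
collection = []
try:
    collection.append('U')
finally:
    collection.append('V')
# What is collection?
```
['U', 'V']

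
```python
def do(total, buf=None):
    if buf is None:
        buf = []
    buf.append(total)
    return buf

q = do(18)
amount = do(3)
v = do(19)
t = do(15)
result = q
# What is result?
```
[18]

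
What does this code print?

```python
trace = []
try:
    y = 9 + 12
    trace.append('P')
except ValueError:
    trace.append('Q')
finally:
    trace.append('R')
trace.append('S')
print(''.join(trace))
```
PRS

finally runs after normal execution too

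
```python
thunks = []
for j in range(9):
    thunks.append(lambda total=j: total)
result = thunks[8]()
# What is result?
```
8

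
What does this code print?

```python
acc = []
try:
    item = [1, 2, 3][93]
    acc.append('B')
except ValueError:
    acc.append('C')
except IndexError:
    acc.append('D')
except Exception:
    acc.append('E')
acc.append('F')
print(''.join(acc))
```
DF

IndexError matches before generic Exception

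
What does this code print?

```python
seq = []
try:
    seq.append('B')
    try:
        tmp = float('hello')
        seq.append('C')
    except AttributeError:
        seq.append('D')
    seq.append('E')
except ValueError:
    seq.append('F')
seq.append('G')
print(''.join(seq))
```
BFG

Inner handler doesn't match, propagates to outer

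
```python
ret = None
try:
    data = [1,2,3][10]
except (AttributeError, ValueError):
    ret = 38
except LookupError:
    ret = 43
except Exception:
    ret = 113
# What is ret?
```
43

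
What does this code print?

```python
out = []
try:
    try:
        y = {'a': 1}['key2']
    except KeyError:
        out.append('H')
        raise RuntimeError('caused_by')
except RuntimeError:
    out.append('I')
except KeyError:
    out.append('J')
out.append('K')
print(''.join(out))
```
HIK

RuntimeError raised and caught, original KeyError not re-raised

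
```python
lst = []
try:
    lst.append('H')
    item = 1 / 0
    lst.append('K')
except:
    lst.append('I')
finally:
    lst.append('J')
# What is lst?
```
['H', 'I', 'J']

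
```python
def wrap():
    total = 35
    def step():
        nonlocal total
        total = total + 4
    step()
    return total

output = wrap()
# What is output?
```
39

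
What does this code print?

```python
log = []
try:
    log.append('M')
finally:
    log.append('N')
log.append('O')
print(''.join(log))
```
MNO

try/finally without except, no exception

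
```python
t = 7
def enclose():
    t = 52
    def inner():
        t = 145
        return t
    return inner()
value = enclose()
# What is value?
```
145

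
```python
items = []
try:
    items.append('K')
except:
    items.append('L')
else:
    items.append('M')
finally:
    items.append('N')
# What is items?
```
['K', 'M', 'N']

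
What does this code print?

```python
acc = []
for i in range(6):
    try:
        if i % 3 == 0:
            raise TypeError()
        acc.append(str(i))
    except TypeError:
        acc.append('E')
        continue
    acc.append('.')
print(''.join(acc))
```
E1.2.E4.5.

continue in except skips rest of loop body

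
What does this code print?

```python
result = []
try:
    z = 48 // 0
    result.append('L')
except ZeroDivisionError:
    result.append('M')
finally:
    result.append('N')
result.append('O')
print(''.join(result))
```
MNO

finally always runs, even after exception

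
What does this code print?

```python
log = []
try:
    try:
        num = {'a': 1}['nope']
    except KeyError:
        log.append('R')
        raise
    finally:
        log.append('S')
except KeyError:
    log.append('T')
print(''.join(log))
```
RST

finally runs before re-raised exception propagates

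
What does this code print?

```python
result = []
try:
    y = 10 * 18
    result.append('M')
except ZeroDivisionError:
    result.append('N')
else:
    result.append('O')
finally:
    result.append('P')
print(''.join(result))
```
MOP

else runs before finally when no exception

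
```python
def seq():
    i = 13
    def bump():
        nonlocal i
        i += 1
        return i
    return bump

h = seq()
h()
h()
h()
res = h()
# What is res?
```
17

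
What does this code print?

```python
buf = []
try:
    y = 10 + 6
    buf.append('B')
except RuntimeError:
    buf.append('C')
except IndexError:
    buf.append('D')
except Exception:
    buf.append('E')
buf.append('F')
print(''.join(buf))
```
BF

No exception, try block completes normally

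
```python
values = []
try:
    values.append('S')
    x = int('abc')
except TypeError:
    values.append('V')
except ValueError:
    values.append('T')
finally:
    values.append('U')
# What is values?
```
['S', 'T', 'U']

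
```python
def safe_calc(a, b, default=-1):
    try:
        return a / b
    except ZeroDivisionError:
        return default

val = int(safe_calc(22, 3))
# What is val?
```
7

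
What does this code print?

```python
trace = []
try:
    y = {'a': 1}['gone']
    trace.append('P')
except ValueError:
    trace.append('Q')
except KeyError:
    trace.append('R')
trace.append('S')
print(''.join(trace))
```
RS

KeyError is caught by its specific handler, not ValueError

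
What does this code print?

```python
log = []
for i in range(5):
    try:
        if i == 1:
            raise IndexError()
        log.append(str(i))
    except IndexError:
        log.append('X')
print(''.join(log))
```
0X234

Exception on i=1 caught, loop continues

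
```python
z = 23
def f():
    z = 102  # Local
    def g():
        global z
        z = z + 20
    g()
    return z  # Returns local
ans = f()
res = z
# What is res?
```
43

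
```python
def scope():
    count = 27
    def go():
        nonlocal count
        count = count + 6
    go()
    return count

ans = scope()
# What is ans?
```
33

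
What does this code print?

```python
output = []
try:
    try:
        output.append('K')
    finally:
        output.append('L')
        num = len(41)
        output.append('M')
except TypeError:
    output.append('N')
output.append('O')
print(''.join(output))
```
KLNO

Exception in inner finally caught by outer except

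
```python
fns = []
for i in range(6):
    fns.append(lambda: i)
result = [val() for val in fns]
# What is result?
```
[5, 5, 5, 5, 5, 5]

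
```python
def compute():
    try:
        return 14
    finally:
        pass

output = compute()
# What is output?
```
14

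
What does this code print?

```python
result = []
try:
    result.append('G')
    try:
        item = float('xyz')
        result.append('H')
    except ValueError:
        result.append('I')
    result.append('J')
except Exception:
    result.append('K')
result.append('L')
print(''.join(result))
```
GIJL

Inner exception caught by inner handler, outer continues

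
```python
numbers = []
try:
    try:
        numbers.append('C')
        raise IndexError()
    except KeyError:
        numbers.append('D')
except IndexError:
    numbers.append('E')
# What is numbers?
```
['C', 'E']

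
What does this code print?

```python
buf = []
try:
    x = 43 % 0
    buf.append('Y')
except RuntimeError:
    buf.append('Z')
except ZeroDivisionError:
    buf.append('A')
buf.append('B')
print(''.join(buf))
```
AB

ZeroDivisionError is caught by its specific handler, not RuntimeError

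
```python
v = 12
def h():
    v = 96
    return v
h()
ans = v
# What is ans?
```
12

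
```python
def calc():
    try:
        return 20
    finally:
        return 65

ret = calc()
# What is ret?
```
65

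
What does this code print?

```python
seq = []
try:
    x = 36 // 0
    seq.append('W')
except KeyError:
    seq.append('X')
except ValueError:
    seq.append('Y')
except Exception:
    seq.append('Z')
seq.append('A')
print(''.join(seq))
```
ZA

ZeroDivisionError not specifically caught, falls to Exception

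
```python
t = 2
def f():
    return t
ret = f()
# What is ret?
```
2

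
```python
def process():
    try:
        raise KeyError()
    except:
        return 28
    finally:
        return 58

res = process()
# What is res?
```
58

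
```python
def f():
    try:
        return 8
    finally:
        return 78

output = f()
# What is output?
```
78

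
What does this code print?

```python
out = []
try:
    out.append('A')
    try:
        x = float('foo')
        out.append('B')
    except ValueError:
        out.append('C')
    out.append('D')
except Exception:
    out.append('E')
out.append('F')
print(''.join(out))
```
ACDF

Inner exception caught by inner handler, outer continues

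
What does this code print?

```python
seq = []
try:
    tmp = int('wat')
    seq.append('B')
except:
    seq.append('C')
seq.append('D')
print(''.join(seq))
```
CD

Exception raised in try, caught by bare except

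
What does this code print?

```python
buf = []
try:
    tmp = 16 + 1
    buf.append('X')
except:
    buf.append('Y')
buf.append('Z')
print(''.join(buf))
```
XZ

No exception, try block completes normally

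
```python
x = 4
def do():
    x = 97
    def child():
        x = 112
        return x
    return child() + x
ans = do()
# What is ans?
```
209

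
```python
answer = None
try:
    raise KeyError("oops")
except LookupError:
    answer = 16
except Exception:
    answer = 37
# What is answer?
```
16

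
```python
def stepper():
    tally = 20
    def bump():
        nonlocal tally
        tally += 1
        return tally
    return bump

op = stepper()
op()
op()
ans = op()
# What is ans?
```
23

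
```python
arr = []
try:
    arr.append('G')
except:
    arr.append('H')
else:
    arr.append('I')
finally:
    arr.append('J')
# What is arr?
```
['G', 'I', 'J']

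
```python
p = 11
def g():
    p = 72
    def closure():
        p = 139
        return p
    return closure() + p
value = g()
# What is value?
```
211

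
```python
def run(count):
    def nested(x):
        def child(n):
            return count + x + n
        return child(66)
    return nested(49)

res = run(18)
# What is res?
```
133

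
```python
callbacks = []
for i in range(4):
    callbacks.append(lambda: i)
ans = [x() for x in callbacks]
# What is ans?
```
[3, 3, 3, 3]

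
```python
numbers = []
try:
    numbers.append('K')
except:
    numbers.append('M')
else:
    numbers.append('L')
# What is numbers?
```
['K', 'L']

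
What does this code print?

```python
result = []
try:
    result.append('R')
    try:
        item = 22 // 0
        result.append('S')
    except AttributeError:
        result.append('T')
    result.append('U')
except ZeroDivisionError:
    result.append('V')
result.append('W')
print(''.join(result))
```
RVW

Inner handler doesn't match, propagates to outer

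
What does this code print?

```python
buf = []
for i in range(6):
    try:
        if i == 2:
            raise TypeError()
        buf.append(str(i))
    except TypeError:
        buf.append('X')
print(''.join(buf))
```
01X345

Exception on i=2 caught, loop continues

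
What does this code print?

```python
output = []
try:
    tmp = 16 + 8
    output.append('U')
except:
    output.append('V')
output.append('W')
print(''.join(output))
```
UW

No exception, try block completes normally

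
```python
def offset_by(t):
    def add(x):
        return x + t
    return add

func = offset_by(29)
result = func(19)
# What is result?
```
48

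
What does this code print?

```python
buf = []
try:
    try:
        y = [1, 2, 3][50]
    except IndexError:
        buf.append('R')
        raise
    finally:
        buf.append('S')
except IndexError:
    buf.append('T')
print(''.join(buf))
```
RST

finally runs before re-raised exception propagates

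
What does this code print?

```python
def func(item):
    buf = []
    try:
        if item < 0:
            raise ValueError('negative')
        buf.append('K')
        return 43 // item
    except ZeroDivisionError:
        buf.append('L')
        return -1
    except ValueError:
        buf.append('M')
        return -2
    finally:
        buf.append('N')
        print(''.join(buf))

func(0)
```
KLN

item=0 causes ZeroDivisionError, caught, finally prints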